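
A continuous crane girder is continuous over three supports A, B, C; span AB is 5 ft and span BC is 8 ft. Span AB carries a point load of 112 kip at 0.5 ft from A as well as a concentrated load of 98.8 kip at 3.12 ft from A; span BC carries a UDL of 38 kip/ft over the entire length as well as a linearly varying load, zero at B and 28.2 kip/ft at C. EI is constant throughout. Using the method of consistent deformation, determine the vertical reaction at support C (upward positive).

R_C = 189.9 kip

Release continuity at B by inserting a hinge; the redundant is the internal moment M_B. The primary structure is two simply-supported spans AB and BC.
End slopes at the hinge B, treating each span as simply supported:
  span AB: point load 112 at a = 0.5: Pab(L + a)/(6LEI) = 46.2/EI
  span AB: point load 98.8 at a = 3.12: Pab(L + a)/(6LEI) = 156.9/EI
  span BC: UDL 38: wL³/(24EI) = 810.7/EI
  span BC: triangular load, peak 28.2: 7w₀L³/(360EI) = 280.7/EI
  relative rotation θ_0 = (203.1 + 1091)/EI = 1294/EI
A unit hogging moment at B produces rotation L₁/(3EI) + L₂/(3EI) = 4.333/EI.
Compatibility: M_B·(L₁+L₂)/(3EI) = θ_0, giving M_B = 298.7 kip·ft (hogging).
Span BC, ΣM about C: R_B^{BC}·8 = 1517 + 298.7, so R_B^{BC} = 226.9 kip and R_C = 416.8 − 226.9 = 189.9 kip.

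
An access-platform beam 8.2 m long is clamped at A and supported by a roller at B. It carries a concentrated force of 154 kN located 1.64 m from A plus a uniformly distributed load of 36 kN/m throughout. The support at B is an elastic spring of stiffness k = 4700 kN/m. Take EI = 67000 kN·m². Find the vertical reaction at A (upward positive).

Remove the prop at B; the released (primary) structure is a cantilever built in at A.
Deflection at B on the released cantilever, summing each load's contribution:
  point load 154 at a = 1.64: Pa²(3L − a)/(6EI) = 1585/EI
  UDL 36: wL⁴/(8EI) = 20345/EI
  δ_0 = 21930/EI
Flexibility coefficient — unit upward force at B: δ_{BB} = L³/(3EI) = 183.8/EI.
With EI = 67000 kN·m²: δ_0 = 0.32732 m and δ_{BB} = 0.002743 m/kN.
Compatibility — the spring shortens by R_B/k under the reaction it provides: δ_0 − R_B·δ_{BB} = R_B/k. With 1/k = 0.000213 m/kN, R_B = δ_0 / (δ_{BB} + 1/k) = 0.32732 / (0.002743 + 0.000213) = 110.7 kN.
Vertical equilibrium: R_A = ΣP − R_B = 449.2 − 110.7 = 338.5 kN.

R_A = 338.5 kN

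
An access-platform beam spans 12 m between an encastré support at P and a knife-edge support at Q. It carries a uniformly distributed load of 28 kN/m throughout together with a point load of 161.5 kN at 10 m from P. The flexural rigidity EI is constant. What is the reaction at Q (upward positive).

Remove the prop at Q; the released (primary) structure is a cantilever built in at P.
Free-end deflection of the primary structure under the applied loading (downward +):
  UDL 28: wL⁴/(8EI) = 72576/EI
  point load 161.5 at a = 10: Pa²(3L − a)/(6EI) = 69983/EI
  δ_0 = 142559/EI
Flexibility coefficient — unit upward force at Q: δ_{QQ} = L³/(3EI) = 576/EI.
Compatibility at Q: δ_0 − R_Q·δ_{QQ} = 0, so R_Q = 142559/576 = 247.5 kN.

R_Q = 247.5 kN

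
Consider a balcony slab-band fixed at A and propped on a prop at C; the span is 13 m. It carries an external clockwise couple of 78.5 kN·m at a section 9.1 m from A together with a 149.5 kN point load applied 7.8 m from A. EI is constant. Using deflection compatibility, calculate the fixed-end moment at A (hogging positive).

M_A = 297.9 kN·m

Release the roller at C. Primary structure: cantilever fixed at A.
Primary-structure tip deflection at C by superposition:
  clockwise couple 78.5 at a = 9.1: M₀a(2L − a)/(2EI) = 6036/EI
  point load 149.5 at a = 7.8: Pa²(3L − a)/(6EI) = 47297/EI
  δ_0 = 53333/EI
Tip deflection under a unit load at C: L³/(3EI) = 732.3/EI.
Compatibility at C: δ_0 − R_C·δ_{CC} = 0, so R_C = 53333/732.3 = 72.83 kN.
Moment equilibrium about A: M_A = Σ(load moments about A) − R_C·L = 1245 − 72.83×13 = 297.9 kN·m.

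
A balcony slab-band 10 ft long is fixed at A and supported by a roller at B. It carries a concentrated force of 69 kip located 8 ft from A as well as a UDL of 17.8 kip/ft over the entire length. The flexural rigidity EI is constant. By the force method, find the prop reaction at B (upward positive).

R_B = 115.3 kip

Choose R_B as the redundant. The primary structure is the cantilever fixed at A.
Primary-structure tip deflection at B by superposition:
  point load 69 at a = 8: Pa²(3L − a)/(6EI) = 16192/EI
  UDL 17.8: wL⁴/(8EI) = 22250/EI
  δ_0 = 38442/EI
Tip deflection under a unit load at B: L³/(3EI) = 333.3/EI.
The prop prevents deflection at B: R_B = δ_0/δ_{BB} = 38442/333.3 = 115.3 kip.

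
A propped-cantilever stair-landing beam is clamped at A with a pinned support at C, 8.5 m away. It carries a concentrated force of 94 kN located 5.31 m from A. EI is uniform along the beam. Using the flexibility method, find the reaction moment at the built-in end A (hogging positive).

M_A = 128.8 kN·m

Release the roller at C. Primary structure: cantilever fixed at A.
Primary-structure tip deflection at C by superposition:
  point load 94 at a = 5.31: Pa²(3L − a)/(6EI) = 8919/EI
Tip deflection under a unit load at C: L³/(3EI) = 204.7/EI.
Compatibility at C: δ_0 − R_C·δ_{CC} = 0, so R_C = 8919/204.7 = 43.57 kN.
Moment equilibrium about A: M_A = Σ(load moments about A) − R_C·L = 499.1 − 43.57×8.5 = 128.8 kN·m.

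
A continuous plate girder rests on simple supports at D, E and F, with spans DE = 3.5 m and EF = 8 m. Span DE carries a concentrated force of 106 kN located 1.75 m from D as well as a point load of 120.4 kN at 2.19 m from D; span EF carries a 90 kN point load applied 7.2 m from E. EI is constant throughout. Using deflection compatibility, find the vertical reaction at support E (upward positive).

R_E = 166.2 kN

Take M_E as the redundant. Released structure: two simple spans DE and EF with a hinge at E.
Rotations at E on the released spans (each span's end-slope, ×1/EI):
  span DE: point load 106 at a = 1.75: Pab(L + a)/(6LEI) = 81.16/EI
  span DE: point load 120.4 at a = 2.19: Pab(L + a)/(6LEI) = 93.59/EI
  span EF: point load 90 at a = 7.2: Pab(L + b)/(6LEI) = 95.04/EI
  relative rotation θ_0 = (174.7 + 95.04)/EI = 269.8/EI
A unit hogging moment at E produces rotation L₁/(3EI) + L₂/(3EI) = 3.833/EI.
Slope continuity at E: θ_0 = M_E·3.833/EI, so M_E = 269.8/3.833 = 70.38 kN·m (hogging).
Span DE, ΣM about D with M_E applied at E: R_E^{DE}·3.5 = 449.2 + 70.38, so R_E^{DE} = 148.4 kN and R_D = 226.4 − 148.4 = 77.96 kN.
Span EF, ΣM about F: R_E^{EF}·8 = 72 + 70.38, so R_E^{EF} = 17.8 kN and R_F = 90 − 17.8 = 72.2 kN.
R_E = 148.4 + 17.8 = 166.2 kN.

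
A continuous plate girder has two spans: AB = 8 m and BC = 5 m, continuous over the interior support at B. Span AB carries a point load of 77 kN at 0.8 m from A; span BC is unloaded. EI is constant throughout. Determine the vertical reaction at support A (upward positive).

R_A = 66.95 kN

Release continuity at B by inserting a hinge; the redundant is the internal moment M_B. The primary structure is two simply-supported spans AB and BC.
Rotations at B on the released spans (each span's end-slope, ×1/EI):
  span AB: point load 77 at a = 0.8: Pab(L + a)/(6LEI) = 81.31/EI
  relative rotation θ_0 = (81.31 + 0)/EI = 81.31/EI
A unit hogging moment at B produces rotation L₁/(3EI) + L₂/(3EI) = 4.333/EI.
Compatibility: M_B·(L₁+L₂)/(3EI) = θ_0, giving M_B = 18.76 kN·m (hogging).
Span AB, ΣM about A with M_B applied at B: R_B^{AB}·8 = 61.6 + 18.76, so R_B^{AB} = 10.05 kN and R_A = 77 − 10.05 = 66.95 kN.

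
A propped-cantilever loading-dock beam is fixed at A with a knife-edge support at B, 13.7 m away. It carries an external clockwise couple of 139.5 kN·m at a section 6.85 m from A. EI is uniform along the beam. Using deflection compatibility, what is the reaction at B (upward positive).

Remove the prop at B; the released (primary) structure is a cantilever built in at A.
Primary-structure tip deflection at B by superposition:
  clockwise couple 139.5 at a = 6.85: M₀a(2L − a)/(2EI) = 9819/EI
Flexibility coefficient — unit upward force at B: δ_{BB} = L³/(3EI) = 857.1/EI.
The prop prevents deflection at B: R_B = δ_0/δ_{BB} = 9819/857.1 = 11.46 kN.

R_B = 11.46 kN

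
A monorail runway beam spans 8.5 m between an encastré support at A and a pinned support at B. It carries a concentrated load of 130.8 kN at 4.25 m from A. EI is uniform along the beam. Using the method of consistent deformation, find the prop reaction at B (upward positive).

R_B = 40.88 kN

Remove the prop at B; the released (primary) structure is a cantilever built in at A.
Free-end deflection of the primary structure under the applied loading (downward +):
  point load 130.8 at a = 4.25: Pa²(3L − a)/(6EI) = 8367/EI
Tip deflection under a unit load at B: L³/(3EI) = 204.7/EI.
Compatibility at B: δ_0 − R_B·δ_{BB} = 0, so R_B = 8367/204.7 = 40.88 kN.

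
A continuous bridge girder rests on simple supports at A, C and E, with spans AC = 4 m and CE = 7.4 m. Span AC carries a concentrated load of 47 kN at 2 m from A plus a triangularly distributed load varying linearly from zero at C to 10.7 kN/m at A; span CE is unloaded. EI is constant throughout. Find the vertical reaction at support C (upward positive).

Insert a hinge at C; M_C is the redundant, and each span becomes simply supported.
Discontinuity in slope at C on the released structure — sum the simple-span end rotations:
  span AC: point load 47 at a = 2: Pab(L + a)/(6LEI) = 47/EI
  span AC: triangular load, peak 10.7: 7w₀L³/(360EI) = 13.32/EI
  relative rotation θ_0 = (60.32 + 0)/EI = 60.32/EI
A unit hogging moment at C produces rotation L₁/(3EI) + L₂/(3EI) = 3.8/EI.
Compatibility: M_C·(L₁+L₂)/(3EI) = θ_0, giving M_C = 15.87 kN·m (hogging).
Span AC, ΣM about A with M_C applied at C: R_C^{AC}·4 = 122.5 + 15.87, so R_C^{AC} = 34.6 kN and R_A = 68.4 − 34.6 = 33.8 kN.
Span CE, ΣM about E: R_C^{CE}·7.4 = 0 + 15.87, so R_C^{CE} = 2.145 kN and R_E = 0 − 2.145 = -2.145 kN.
R_C = 34.6 + 2.145 = 36.75 kN.

R_C = 36.75 kN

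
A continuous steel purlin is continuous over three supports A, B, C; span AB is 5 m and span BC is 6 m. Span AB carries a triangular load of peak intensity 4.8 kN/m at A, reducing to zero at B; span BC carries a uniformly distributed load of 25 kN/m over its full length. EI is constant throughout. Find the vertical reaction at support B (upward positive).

R_B = 102.7 kN

Release continuity at B by inserting a hinge; the redundant is the internal moment M_B. The primary structure is two simply-supported spans AB and BC.
End slopes at the hinge B, treating each span as simply supported:
  span AB: triangular load, peak 4.8: 7w₀L³/(360EI) = 11.67/EI
  span BC: UDL 25: wL³/(24EI) = 225/EI
  relative rotation θ_0 = (11.67 + 225)/EI = 236.7/EI
A unit hogging moment at B produces rotation L₁/(3EI) + L₂/(3EI) = 3.667/EI.
Compatibility: M_B·(L₁+L₂)/(3EI) = θ_0, giving M_B = 64.55 kN·m (hogging).
Span AB, ΣM about A with M_B applied at B: R_B^{AB}·5 = 20 + 64.55, so R_B^{AB} = 16.91 kN and R_A = 12 − 16.91 = -4.909 kN.
Span BC, ΣM about C: R_B^{BC}·6 = 450 + 64.55, so R_B^{BC} = 85.76 kN and R_C = 150 − 85.76 = 64.24 kN.
R_B = 16.91 + 85.76 = 102.7 kN.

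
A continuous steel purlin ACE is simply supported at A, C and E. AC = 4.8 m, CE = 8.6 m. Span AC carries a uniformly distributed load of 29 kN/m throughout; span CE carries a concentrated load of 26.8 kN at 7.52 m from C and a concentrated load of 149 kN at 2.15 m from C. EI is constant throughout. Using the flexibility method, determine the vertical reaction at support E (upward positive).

Release continuity at C by inserting a hinge; the redundant is the internal moment M_C. The primary structure is two simply-supported spans AC and CE.
Discontinuity in slope at C on the released structure — sum the simple-span end rotations:
  span AC: UDL 29: wL³/(24EI) = 133.6/EI
  span CE: point load 26.8 at a = 7.52: Pab(L + b)/(6LEI) = 40.83/EI
  span CE: point load 149 at a = 2.15: Pab(L + b)/(6LEI) = 602.7/EI
  relative rotation θ_0 = (133.6 + 643.5)/EI = 777.1/EI
A unit hogging moment at C produces rotation L₁/(3EI) + L₂/(3EI) = 4.467/EI.
Slope continuity at C: θ_0 = M_C·4.467/EI, so M_C = 777.1/4.467 = 174 kN·m (hogging).
Span CE, ΣM about E: R_C^{CE}·8.6 = 990 + 174, so R_C^{CE} = 135.3 kN and R_E = 175.8 − 135.3 = 40.45 kN.

R_E = 40.45 kN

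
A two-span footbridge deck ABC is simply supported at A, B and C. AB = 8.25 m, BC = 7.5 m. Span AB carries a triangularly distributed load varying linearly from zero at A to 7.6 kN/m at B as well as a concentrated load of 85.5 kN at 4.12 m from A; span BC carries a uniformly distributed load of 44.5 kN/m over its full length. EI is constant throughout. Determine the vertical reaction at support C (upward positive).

R_C = 135.4 kN

Release continuity at B by inserting a hinge; the redundant is the internal moment M_B. The primary structure is two simply-supported spans AB and BC.
Discontinuity in slope at B on the released structure — sum the simple-span end rotations:
  span AB: triangular load, peak 7.6: w₀L³/(45EI) = 94.83/EI
  span AB: point load 85.5 at a = 4.12: Pab(L + a)/(6LEI) = 363.6/EI
  span BC: UDL 44.5: wL³/(24EI) = 782.2/EI
  relative rotation θ_0 = (458.4 + 782.2)/EI = 1241/EI
A unit hogging moment at B produces rotation L₁/(3EI) + L₂/(3EI) = 5.25/EI.
Slope continuity at B: θ_0 = M_B·5.25/EI, so M_B = 1241/5.25 = 236.3 kN·m (hogging).
Span BC, ΣM about C: R_B^{BC}·7.5 = 1252 + 236.3, so R_B^{BC} = 198.4 kN and R_C = 333.8 − 198.4 = 135.4 kN.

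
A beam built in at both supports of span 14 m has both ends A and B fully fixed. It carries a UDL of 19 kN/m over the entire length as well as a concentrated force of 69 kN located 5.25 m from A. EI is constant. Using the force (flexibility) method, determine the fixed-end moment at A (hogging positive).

M_A = 451.8 kN·m

Release both end moments; the primary structure is a simply-supported span AB with redundants M_A and M_B.
Simple-span end rotations at A and B under the given loads:
  at A: UDL 19: wL³/(24EI) = 2172/EI
  at B: UDL 19: wL³/(24EI) = 2172/EI
  at A: point load 69 at a = 5.25: Pab(L + b)/(6LEI) = 858.5/EI
  at B: point load 69 at a = 5.25: Pab(L + a)/(6LEI) = 726.4/EI
  θ_A0 = 3031/EI,  θ_B0 = 2899/EI
Flexibility coefficients: a unit moment at one end gives L/(3EI) there and L/(6EI) at the far end, so f₁₁ = f₂₂ = 4.667/EI and f₁₂ = f₂₁ = 2.333/EI.
Compatibility — zero rotation at each built-in end:
  4.667 M_A + 2.333 M_B = 3031
  2.333 M_A + 4.667 M_B = 2899
Solving the pair gives M_A = 451.8 kN·m and M_B = 395.2 kN·m (hogging).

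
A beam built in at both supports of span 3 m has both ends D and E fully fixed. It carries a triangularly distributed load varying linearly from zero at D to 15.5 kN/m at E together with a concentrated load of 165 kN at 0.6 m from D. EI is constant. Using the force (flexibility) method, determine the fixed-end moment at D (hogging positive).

M_D = 68.01 kN·m

Release both end moments; the primary structure is a simply-supported span DE with redundants M_D and M_E.
On the primary (simply-supported) span, the end slopes from the loading are:
  at D: triangular load, peak 15.5: 7w₀L³/(360EI) = 8.137/EI
  at E: triangular load, peak 15.5: w₀L³/(45EI) = 9.3/EI
  at D: point load 165 at a = 0.6: Pab(L + b)/(6LEI) = 71.28/EI
  at E: point load 165 at a = 0.6: Pab(L + a)/(6LEI) = 47.52/EI
  θ_D0 = 79.42/EI,  θ_E0 = 56.82/EI
Flexibility coefficients: a unit moment at one end gives L/(3EI) there and L/(6EI) at the far end, so f₁₁ = f₂₂ = 1/EI and f₁₂ = f₂₁ = 0.5/EI.
Compatibility — zero rotation at each built-in end:
  1 M_D + 0.5 M_E = 79.42
  0.5 M_D + 1 M_E = 56.82
Solving the pair gives M_D = 68.01 kN·m and M_E = 22.82 kN·m (hogging).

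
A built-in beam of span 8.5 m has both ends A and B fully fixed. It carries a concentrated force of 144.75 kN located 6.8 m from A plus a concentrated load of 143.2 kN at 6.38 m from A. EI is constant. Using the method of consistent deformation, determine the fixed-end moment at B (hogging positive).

M_B = 328.5 kN·m

Take the two fixed-end moments M_A, M_B as redundants; the released structure is the simple span AB.
On the primary (simply-supported) span, the end slopes from the loading are:
  at A: point load 144.75 at a = 6.8: Pab(L + b)/(6LEI) = 334.7/EI
  at B: point load 144.75 at a = 6.8: Pab(L + a)/(6LEI) = 502/EI
  at A: point load 143.2 at a = 6.38: Pab(L + b)/(6LEI) = 403.3/EI
  at B: point load 143.2 at a = 6.38: Pab(L + a)/(6LEI) = 565.1/EI
  θ_A0 = 738/EI,  θ_B0 = 1067/EI
Flexibility coefficients: a unit moment at one end gives L/(3EI) there and L/(6EI) at the far end, so f₁₁ = f₂₂ = 2.833/EI and f₁₂ = f₂₁ = 1.417/EI.
Compatibility — zero rotation at each built-in end:
  2.833 M_A + 1.417 M_B = 738
  1.417 M_A + 2.833 M_B = 1067
Solving the pair gives M_A = 96.2 kN·m and M_B = 328.5 kN·m (hogging).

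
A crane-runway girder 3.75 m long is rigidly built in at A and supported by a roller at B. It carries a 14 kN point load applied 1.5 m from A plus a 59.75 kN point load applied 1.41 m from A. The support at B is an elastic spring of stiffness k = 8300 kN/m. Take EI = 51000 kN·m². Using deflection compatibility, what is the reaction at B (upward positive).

R_B = 10.37 kN

Release the roller at B. Primary structure: cantilever fixed at A.
Primary-structure tip deflection at B by superposition:
  point load 14 at a = 1.5: Pa²(3L − a)/(6EI) = 51.19/EI
  point load 59.75 at a = 1.41: Pa²(3L − a)/(6EI) = 194.8/EI
  δ_0 = 246/EI
Flexibility coefficient — unit upward force at B: δ_{BB} = L³/(3EI) = 17.58/EI.
With EI = 51000 kN·m²: δ_0 = 0.004824 m and δ_{BB} = 0.000345 m/kN.
Compatibility — the spring shortens by R_B/k under the reaction it provides: δ_0 − R_B·δ_{BB} = R_B/k. With 1/k = 0.00012 m/kN, R_B = δ_0 / (δ_{BB} + 1/k) = 0.004824 / (0.000345 + 0.00012) = 10.37 kN.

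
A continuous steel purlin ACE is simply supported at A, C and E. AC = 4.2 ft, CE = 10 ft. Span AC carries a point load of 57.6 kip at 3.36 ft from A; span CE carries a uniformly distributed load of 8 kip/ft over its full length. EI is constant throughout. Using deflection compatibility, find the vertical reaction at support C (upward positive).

R_C = 113.4 kip

Take M_C as the redundant. Released structure: two simple spans AC and CE with a hinge at C.
End slopes at the hinge C, treating each span as simply supported:
  span AC: point load 57.6 at a = 3.36: Pab(L + a)/(6LEI) = 48.77/EI
  span CE: UDL 8: wL³/(24EI) = 333.3/EI
  relative rotation θ_0 = (48.77 + 333.3)/EI = 382.1/EI
A unit hogging moment at C produces rotation L₁/(3EI) + L₂/(3EI) = 4.733/EI.
Slope continuity at C: θ_0 = M_C·4.733/EI, so M_C = 382.1/4.733 = 80.73 kip·ft (hogging).
Span AC, ΣM about A with M_C applied at C: R_C^{AC}·4.2 = 193.5 + 80.73, so R_C^{AC} = 65.3 kip and R_A = 57.6 − 65.3 = -7.701 kip.
Span CE, ΣM about E: R_C^{CE}·10 = 400 + 80.73, so R_C^{CE} = 48.07 kip and R_E = 80 − 48.07 = 31.93 kip.
R_C = 65.3 + 48.07 = 113.4 kip.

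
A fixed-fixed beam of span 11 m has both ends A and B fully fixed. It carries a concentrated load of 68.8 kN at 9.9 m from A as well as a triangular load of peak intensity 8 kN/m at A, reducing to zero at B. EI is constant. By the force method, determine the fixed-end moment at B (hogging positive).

Take the two fixed-end moments M_A, M_B as redundants; the released structure is the simple span AB.
On the primary (simply-supported) span, the end slopes from the loading are:
  at A: point load 68.8 at a = 9.9: Pab(L + b)/(6LEI) = 137.4/EI
  at B: point load 68.8 at a = 9.9: Pab(L + a)/(6LEI) = 237.3/EI
  at A: triangular load, peak 8: w₀L³/(45EI) = 236.6/EI
  at B: triangular load, peak 8: 7w₀L³/(360EI) = 207/EI
  θ_A0 = 374/EI,  θ_B0 = 444.3/EI
Flexibility coefficients: a unit moment at one end gives L/(3EI) there and L/(6EI) at the far end, so f₁₁ = f₂₂ = 3.667/EI and f₁₂ = f₂₁ = 1.833/EI.
Compatibility — zero rotation at each built-in end:
  3.667 M_A + 1.833 M_B = 374
  1.833 M_A + 3.667 M_B = 444.3
Solving the pair gives M_A = 55.21 kN·m and M_B = 93.57 kN·m (hogging).

M_B = 93.57 kN·m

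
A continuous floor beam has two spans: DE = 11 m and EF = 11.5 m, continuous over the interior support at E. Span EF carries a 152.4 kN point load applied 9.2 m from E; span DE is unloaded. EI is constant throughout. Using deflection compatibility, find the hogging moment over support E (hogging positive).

M_E = 85.99 kN·m

Release continuity at E by inserting a hinge; the redundant is the internal moment M_E. The primary structure is two simply-supported spans DE and EF.
Discontinuity in slope at E on the released structure — sum the simple-span end rotations:
  span EF: point load 152.4 at a = 9.2: Pab(L + b)/(6LEI) = 645/EI
  relative rotation θ_0 = (0 + 645)/EI = 645/EI
A unit hogging moment at E produces rotation L₁/(3EI) + L₂/(3EI) = 7.5/EI.
Compatibility: M_E·(L₁+L₂)/(3EI) = θ_0, giving M_E = 85.99 kN·m (hogging).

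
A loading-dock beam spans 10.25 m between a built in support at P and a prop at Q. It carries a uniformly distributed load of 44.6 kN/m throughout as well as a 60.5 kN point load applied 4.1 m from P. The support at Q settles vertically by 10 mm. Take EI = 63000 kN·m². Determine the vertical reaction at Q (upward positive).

R_Q = 182.3 kN

Take the reaction at Q as the redundant and release it; the primary structure is a cantilever fixed at P.
Free-end deflection of the primary structure under the applied loading (downward +):
  UDL 44.6: wL⁴/(8EI) = 61538/EI
  point load 60.5 at a = 4.1: Pa²(3L − a)/(6EI) = 4517/EI
  δ_0 = 66055/EI
Flexibility coefficient — unit upward force at Q: δ_{QQ} = L³/(3EI) = 359/EI.
With EI = 63000 kN·m²: δ_0 = 1.0485 m and δ_{QQ} = 0.005698 m/kN.
Compatibility — the beam at Q must follow the support down by 0.01 m: δ_0 − R_Q·δ_{QQ} = 0.01, so R_Q = (1.0485 − 0.01)/0.005698 = 182.3 kN.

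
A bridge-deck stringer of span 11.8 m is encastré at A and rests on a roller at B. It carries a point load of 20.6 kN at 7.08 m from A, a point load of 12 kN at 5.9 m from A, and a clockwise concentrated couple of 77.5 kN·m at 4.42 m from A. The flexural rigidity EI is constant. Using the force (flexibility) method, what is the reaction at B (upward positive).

R_B = 18.65 kN

Release the roller at B. Primary structure: cantilever fixed at A.
Downward deflection at the released point B due to the loads:
  point load 20.6 at a = 7.08: Pa²(3L − a)/(6EI) = 4874/EI
  point load 12 at a = 5.9: Pa²(3L − a)/(6EI) = 2054/EI
  clockwise couple 77.5 at a = 4.42: M₀a(2L − a)/(2EI) = 3285/EI
  δ_0 = 10213/EI
Flexibility coefficient — unit upward force at B: δ_{BB} = L³/(3EI) = 547.7/EI.
The prop prevents deflection at B: R_B = δ_0/δ_{BB} = 10213/547.7 = 18.65 kN.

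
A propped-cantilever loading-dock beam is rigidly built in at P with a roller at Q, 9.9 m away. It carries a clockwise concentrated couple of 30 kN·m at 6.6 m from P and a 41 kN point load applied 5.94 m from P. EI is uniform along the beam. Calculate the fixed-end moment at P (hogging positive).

Release the roller at Q. Primary structure: cantilever fixed at P.
Deflection at Q on the released cantilever, summing each load's contribution:
  clockwise couple 30 at a = 6.6: M₀a(2L − a)/(2EI) = 1307/EI
  point load 41 at a = 5.94: Pa²(3L − a)/(6EI) = 5729/EI
  δ_0 = 7035/EI
Tip deflection under a unit load at Q: L³/(3EI) = 323.4/EI.
Compatibility at Q: δ_0 − R_Q·δ_{QQ} = 0, so R_Q = 7035/323.4 = 21.75 kN.
Moment equilibrium about P: M_P = Σ(load moments about P) − R_Q·L = 273.5 − 21.75×9.9 = 58.19 kN·m.

M_P = 58.19 kN·m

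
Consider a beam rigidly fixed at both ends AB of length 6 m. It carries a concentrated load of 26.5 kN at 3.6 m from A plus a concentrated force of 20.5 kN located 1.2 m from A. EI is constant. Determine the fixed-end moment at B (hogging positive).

Take the two fixed-end moments M_A, M_B as redundants; the released structure is the simple span AB.
Simple-span end rotations at A and B under the given loads:
  at A: point load 26.5 at a = 3.6: Pab(L + b)/(6LEI) = 53.42/EI
  at B: point load 26.5 at a = 3.6: Pab(L + a)/(6LEI) = 61.06/EI
  at A: point load 20.5 at a = 1.2: Pab(L + b)/(6LEI) = 35.42/EI
  at B: point load 20.5 at a = 1.2: Pab(L + a)/(6LEI) = 23.62/EI
  θ_A0 = 88.85/EI,  θ_B0 = 84.67/EI
Flexibility coefficients: a unit moment at one end gives L/(3EI) there and L/(6EI) at the far end, so f₁₁ = f₂₂ = 2/EI and f₁₂ = f₂₁ = 1/EI.
Compatibility — zero rotation at each built-in end:
  2 M_A + 1 M_B = 88.85
  1 M_A + 2 M_B = 84.67
Solving the pair gives M_A = 31.01 kN·m and M_B = 26.83 kN·m (hogging).

M_B = 26.83 kN·m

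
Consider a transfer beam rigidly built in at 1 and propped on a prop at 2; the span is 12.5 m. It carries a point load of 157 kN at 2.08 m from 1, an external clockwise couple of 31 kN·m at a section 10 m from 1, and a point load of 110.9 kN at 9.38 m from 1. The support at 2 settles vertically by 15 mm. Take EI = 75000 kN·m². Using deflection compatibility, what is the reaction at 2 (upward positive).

Release the roller at 2. Primary structure: cantilever fixed at 1.
Deflection at 2 on the released cantilever, summing each load's contribution:
  point load 157 at a = 2.08: Pa²(3L − a)/(6EI) = 4010/EI
  clockwise couple 31 at a = 10: M₀a(2L − a)/(2EI) = 2325/EI
  point load 110.9 at a = 9.38: Pa²(3L − a)/(6EI) = 45730/EI
  δ_0 = 52065/EI
Tip deflection under a unit load at 2: L³/(3EI) = 651/EI.
With EI = 75000 kN·m²: δ_0 = 0.6942 m and δ_{22} = 0.008681 m/kN.
Compatibility — the beam at 2 must follow the support down by 0.015 m: δ_0 − R_2·δ_{22} = 0.015, so R_2 = (0.6942 − 0.015)/0.008681 = 78.24 kN.

R_2 = 78.24 kN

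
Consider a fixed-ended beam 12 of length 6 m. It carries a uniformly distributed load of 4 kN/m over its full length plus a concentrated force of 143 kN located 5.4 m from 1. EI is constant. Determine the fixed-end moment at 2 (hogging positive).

M_2 = 81.5 kN·m

Release both end moments; the primary structure is a simply-supported span 12 with redundants M_1 and M_2.
Simple-span end rotations at 1 and 2 under the given loads:
  at 1: UDL 4: wL³/(24EI) = 36/EI
  at 2: UDL 4: wL³/(24EI) = 36/EI
  at 1: point load 143 at a = 5.4: Pab(L + b)/(6LEI) = 84.94/EI
  at 2: point load 143 at a = 5.4: Pab(L + a)/(6LEI) = 146.7/EI
  θ_10 = 120.9/EI,  θ_20 = 182.7/EI
Flexibility coefficients: a unit moment at one end gives L/(3EI) there and L/(6EI) at the far end, so f₁₁ = f₂₂ = 2/EI and f₁₂ = f₂₁ = 1/EI.
Compatibility — zero rotation at each built-in end:
  2 M_1 + 1 M_2 = 120.9
  1 M_1 + 2 M_2 = 182.7
Solving the pair gives M_1 = 19.72 kN·m and M_2 = 81.5 kN·m (hogging).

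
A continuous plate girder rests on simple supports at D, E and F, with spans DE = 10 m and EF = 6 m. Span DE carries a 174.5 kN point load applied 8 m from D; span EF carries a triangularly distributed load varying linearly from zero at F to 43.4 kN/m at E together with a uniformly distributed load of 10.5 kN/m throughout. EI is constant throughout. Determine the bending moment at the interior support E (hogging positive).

M_E = 213.8 kN·m

Take M_E as the redundant. Released structure: two simple spans DE and EF with a hinge at E.
Rotations at E on the released spans (each span's end-slope, ×1/EI):
  span DE: point load 174.5 at a = 8: Pab(L + a)/(6LEI) = 837.6/EI
  span EF: triangular load, peak 43.4: w₀L³/(45EI) = 208.3/EI
  span EF: UDL 10.5: wL³/(24EI) = 94.5/EI
  relative rotation θ_0 = (837.6 + 302.8)/EI = 1140/EI
A unit hogging moment at E produces rotation L₁/(3EI) + L₂/(3EI) = 5.333/EI.
Compatibility: M_E·(L₁+L₂)/(3EI) = θ_0, giving M_E = 213.8 kN·m (hogging).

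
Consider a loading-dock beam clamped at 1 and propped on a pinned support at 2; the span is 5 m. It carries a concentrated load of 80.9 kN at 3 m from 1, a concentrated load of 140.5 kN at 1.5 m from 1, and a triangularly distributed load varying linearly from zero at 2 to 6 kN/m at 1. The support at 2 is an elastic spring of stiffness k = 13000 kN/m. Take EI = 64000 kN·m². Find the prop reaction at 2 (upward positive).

R_2 = 49.21 kN

Release the roller at 2. Primary structure: cantilever fixed at 1.
Primary-structure tip deflection at 2 by superposition:
  point load 80.9 at a = 3: Pa²(3L − a)/(6EI) = 1456/EI
  point load 140.5 at a = 1.5: Pa²(3L − a)/(6EI) = 711.3/EI
  triangular load, peak 6 at the fixed end: w₀L⁴/(30EI) = 125/EI
  δ_0 = 2292/EI
Flexibility coefficient — unit upward force at 2: δ_{22} = L³/(3EI) = 41.67/EI.
With EI = 64000 kN·m²: δ_0 = 0.03582 m and δ_{22} = 0.000651 m/kN.
Compatibility — the spring shortens by R_2/k under the reaction it provides: δ_0 − R_2·δ_{22} = R_2/k. With 1/k = 0.000077 m/kN, R_2 = δ_0 / (δ_{22} + 1/k) = 0.03582 / (0.000651 + 0.000077) = 49.21 kN.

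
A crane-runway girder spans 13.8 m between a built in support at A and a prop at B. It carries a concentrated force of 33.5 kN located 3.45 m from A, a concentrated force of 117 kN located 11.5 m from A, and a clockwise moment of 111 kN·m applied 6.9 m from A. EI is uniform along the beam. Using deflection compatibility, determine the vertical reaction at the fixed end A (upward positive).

Choose R_B as the redundant. The primary structure is the cantilever fixed at A.
Primary-structure tip deflection at B by superposition:
  point load 33.5 at a = 3.45: Pa²(3L − a)/(6EI) = 2522/EI
  point load 117 at a = 11.5: Pa²(3L − a)/(6EI) = 77108/EI
  clockwise couple 111 at a = 6.9: M₀a(2L − a)/(2EI) = 7927/EI
  δ_0 = 87557/EI
Flexibility coefficient — unit upward force at B: δ_{BB} = L³/(3EI) = 876/EI.
Compatibility at B: δ_0 − R_B·δ_{BB} = 0, so R_B = 87557/876 = 99.95 kN.
Vertical equilibrium: R_A = ΣP − R_B = 150.5 − 99.95 = 50.55 kN.

R_A = 50.55 kN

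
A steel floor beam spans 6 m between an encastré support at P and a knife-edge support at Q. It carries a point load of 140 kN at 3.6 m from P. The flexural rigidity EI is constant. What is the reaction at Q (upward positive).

R_Q = 60.48 kN

Remove the prop at Q; the released (primary) structure is a cantilever built in at P.
Deflection at Q on the released cantilever, summing each load's contribution:
  point load 140 at a = 3.6: Pa²(3L − a)/(6EI) = 4355/EI
Flexibility coefficient — unit upward force at Q: δ_{QQ} = L³/(3EI) = 72/EI.
Compatibility at Q: δ_0 − R_Q·δ_{QQ} = 0, so R_Q = 4355/72 = 60.48 kN.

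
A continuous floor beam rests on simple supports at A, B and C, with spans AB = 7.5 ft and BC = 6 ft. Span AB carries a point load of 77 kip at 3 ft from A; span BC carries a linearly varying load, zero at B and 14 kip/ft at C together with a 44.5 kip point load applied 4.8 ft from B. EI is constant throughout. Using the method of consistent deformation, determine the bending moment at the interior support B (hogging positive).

M_B = 78.36 kip·ft

Release continuity at B by inserting a hinge; the redundant is the internal moment M_B. The primary structure is two simply-supported spans AB and BC.
Rotations at B on the released spans (each span's end-slope, ×1/EI):
  span AB: point load 77 at a = 3: Pab(L + a)/(6LEI) = 242.6/EI
  span BC: triangular load, peak 14: 7w₀L³/(360EI) = 58.8/EI
  span BC: point load 44.5 at a = 4.8: Pab(L + b)/(6LEI) = 51.26/EI
  relative rotation θ_0 = (242.6 + 110.1)/EI = 352.6/EI
A unit hogging moment at B produces rotation L₁/(3EI) + L₂/(3EI) = 4.5/EI.
Slope continuity at B: θ_0 = M_B·4.5/EI, so M_B = 352.6/4.5 = 78.36 kip·ft (hogging).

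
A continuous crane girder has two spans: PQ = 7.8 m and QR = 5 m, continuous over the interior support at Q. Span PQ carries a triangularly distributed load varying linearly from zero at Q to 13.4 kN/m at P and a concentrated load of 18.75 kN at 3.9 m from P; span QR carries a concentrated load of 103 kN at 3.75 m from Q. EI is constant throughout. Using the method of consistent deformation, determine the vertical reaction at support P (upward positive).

Insert a hinge at Q; M_Q is the redundant, and each span becomes simply supported.
End slopes at the hinge Q, treating each span as simply supported:
  span PQ: triangular load, peak 13.4: 7w₀L³/(360EI) = 123.6/EI
  span PQ: point load 18.75 at a = 3.9: Pab(L + a)/(6LEI) = 71.3/EI
  span QR: point load 103 at a = 3.75: Pab(L + b)/(6LEI) = 100.6/EI
  relative rotation θ_0 = (194.9 + 100.6)/EI = 295.5/EI
A unit hogging moment at Q produces rotation L₁/(3EI) + L₂/(3EI) = 4.267/EI.
Compatibility: M_Q·(L₁+L₂)/(3EI) = θ_0, giving M_Q = 69.26 kN·m (hogging).
Span PQ, ΣM about P with M_Q applied at Q: R_Q^{PQ}·7.8 = 209 + 69.26, so R_Q^{PQ} = 35.68 kN and R_P = 71.01 − 35.68 = 35.33 kN.

R_P = 35.33 kN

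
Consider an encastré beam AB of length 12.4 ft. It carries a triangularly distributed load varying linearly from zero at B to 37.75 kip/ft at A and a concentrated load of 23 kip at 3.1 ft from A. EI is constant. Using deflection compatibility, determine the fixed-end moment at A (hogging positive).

M_A = 330.3 kip·ft

Take the two fixed-end moments M_A, M_B as redundants; the released structure is the simple span AB.
End rotations of the released simple span under the applied load (×1/EI):
  at A: triangular load, peak 37.75: w₀L³/(45EI) = 1599/EI
  at B: triangular load, peak 37.75: 7w₀L³/(360EI) = 1400/EI
  at A: point load 23 at a = 3.1: Pab(L + b)/(6LEI) = 193.4/EI
  at B: point load 23 at a = 3.1: Pab(L + a)/(6LEI) = 138.1/EI
  θ_A0 = 1793/EI,  θ_B0 = 1538/EI
Flexibility coefficients: a unit moment at one end gives L/(3EI) there and L/(6EI) at the far end, so f₁₁ = f₂₂ = 4.133/EI and f₁₂ = f₂₁ = 2.067/EI.
Compatibility — zero rotation at each built-in end:
  4.133 M_A + 2.067 M_B = 1793
  2.067 M_A + 4.133 M_B = 1538
Solving the pair gives M_A = 330.3 kip·ft and M_B = 206.9 kip·ft (hogging).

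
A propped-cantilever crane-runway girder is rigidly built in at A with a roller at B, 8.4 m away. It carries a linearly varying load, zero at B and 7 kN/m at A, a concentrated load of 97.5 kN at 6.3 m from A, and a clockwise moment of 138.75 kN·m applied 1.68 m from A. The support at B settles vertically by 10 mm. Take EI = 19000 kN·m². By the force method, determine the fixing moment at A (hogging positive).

M_A = 200.8 kN·m

Take the reaction at B as the redundant and release it; the primary structure is a cantilever fixed at A.
Free-end deflection of the primary structure under the applied loading (downward +):
  triangular load, peak 7 at the fixed end: w₀L⁴/(30EI) = 1162/EI
  point load 97.5 at a = 6.3: Pa²(3L − a)/(6EI) = 12190/EI
  clockwise couple 138.75 at a = 1.68: M₀a(2L − a)/(2EI) = 1762/EI
  δ_0 = 15114/EI
Tip deflection under a unit load at B: L³/(3EI) = 197.6/EI.
With EI = 19000 kN·m²: δ_0 = 0.79546 m and δ_{BB} = 0.010398 m/kN.
Compatibility — the beam at B must follow the support down by 0.01 m: δ_0 − R_B·δ_{BB} = 0.01, so R_B = (0.79546 − 0.01)/0.010398 = 75.54 kN.
Moment equilibrium about A: M_A = Σ(load moments about A) − R_B·L = 835.3 − 75.54×8.4 = 200.8 kN·m.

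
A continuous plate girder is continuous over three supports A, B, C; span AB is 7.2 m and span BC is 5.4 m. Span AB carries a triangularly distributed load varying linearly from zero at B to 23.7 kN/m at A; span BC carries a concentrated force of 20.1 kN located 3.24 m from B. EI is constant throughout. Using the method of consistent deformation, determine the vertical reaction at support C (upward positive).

Insert a hinge at B; M_B is the redundant, and each span becomes simply supported.
End slopes at the hinge B, treating each span as simply supported:
  span AB: triangular load, peak 23.7: 7w₀L³/(360EI) = 172/EI
  span BC: point load 20.1 at a = 3.24: Pab(L + b)/(6LEI) = 32.82/EI
  relative rotation θ_0 = (172 + 32.82)/EI = 204.8/EI
A unit hogging moment at B produces rotation L₁/(3EI) + L₂/(3EI) = 4.2/EI.
Slope continuity at B: θ_0 = M_B·4.2/EI, so M_B = 204.8/4.2 = 48.77 kN·m (hogging).
Span BC, ΣM about C: R_B^{BC}·5.4 = 43.42 + 48.77, so R_B^{BC} = 17.07 kN and R_C = 20.1 − 17.07 = 3.029 kN.

R_C = 3.029 kN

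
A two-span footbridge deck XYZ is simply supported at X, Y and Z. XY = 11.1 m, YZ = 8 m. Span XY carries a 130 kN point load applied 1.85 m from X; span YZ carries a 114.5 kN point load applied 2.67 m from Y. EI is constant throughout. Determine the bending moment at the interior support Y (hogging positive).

M_Y = 139 kN·m

Insert a hinge at Y; M_Y is the redundant, and each span becomes simply supported.
Discontinuity in slope at Y on the released structure — sum the simple-span end rotations:
  span XY: point load 130 at a = 1.85: Pab(L + a)/(6LEI) = 432.6/EI
  span YZ: point load 114.5 at a = 2.67: Pab(L + b)/(6LEI) = 452.5/EI
  relative rotation θ_0 = (432.6 + 452.5)/EI = 885.1/EI
A unit hogging moment at Y produces rotation L₁/(3EI) + L₂/(3EI) = 6.367/EI.
Compatibility: M_Y·(L₁+L₂)/(3EI) = θ_0, giving M_Y = 139 kN·m (hogging).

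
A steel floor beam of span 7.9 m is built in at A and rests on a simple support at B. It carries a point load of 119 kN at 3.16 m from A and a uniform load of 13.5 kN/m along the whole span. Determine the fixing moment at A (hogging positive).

M_A = 285.8 kN·m

Choose R_B as the redundant. The primary structure is the cantilever fixed at A.
Downward deflection at the released point B due to the loads:
  point load 119 at a = 3.16: Pa²(3L − a)/(6EI) = 4068/EI
  UDL 13.5: wL⁴/(8EI) = 6573/EI
  δ_0 = 10641/EI
Tip deflection under a unit load at B: L³/(3EI) = 164.3/EI.
Compatibility at B: δ_0 − R_B·δ_{BB} = 0, so R_B = 10641/164.3 = 64.75 kN.
Moment equilibrium about A: M_A = Σ(load moments about A) − R_B·L = 797.3 − 64.75×7.9 = 285.8 kN·m.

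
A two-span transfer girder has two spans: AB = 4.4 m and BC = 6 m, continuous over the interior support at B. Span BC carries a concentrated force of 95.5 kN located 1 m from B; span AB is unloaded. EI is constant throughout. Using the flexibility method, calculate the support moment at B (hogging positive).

M_B = 42.09 kN·m

Insert a hinge at B; M_B is the redundant, and each span becomes simply supported.
Rotations at B on the released spans (each span's end-slope, ×1/EI):
  span BC: point load 95.5 at a = 1: Pab(L + b)/(6LEI) = 145.9/EI
  relative rotation θ_0 = (0 + 145.9)/EI = 145.9/EI
A unit hogging moment at B produces rotation L₁/(3EI) + L₂/(3EI) = 3.467/EI.
Compatibility: M_B·(L₁+L₂)/(3EI) = θ_0, giving M_B = 42.09 kN·m (hogging).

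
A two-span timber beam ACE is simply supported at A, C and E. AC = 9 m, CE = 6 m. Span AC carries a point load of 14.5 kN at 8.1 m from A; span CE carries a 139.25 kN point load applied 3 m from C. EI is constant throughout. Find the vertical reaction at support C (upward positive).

Take M_C as the redundant. Released structure: two simple spans AC and CE with a hinge at C.
End slopes at the hinge C, treating each span as simply supported:
  span AC: point load 14.5 at a = 8.1: Pab(L + a)/(6LEI) = 33.47/EI
  span CE: point load 139.25 at a = 3: Pab(L + b)/(6LEI) = 313.3/EI
  relative rotation θ_0 = (33.47 + 313.3)/EI = 346.8/EI
A unit hogging moment at C produces rotation L₁/(3EI) + L₂/(3EI) = 5/EI.
Slope continuity at C: θ_0 = M_C·5/EI, so M_C = 346.8/5 = 69.36 kN·m (hogging).
Span AC, ΣM about A with M_C applied at C: R_C^{AC}·9 = 117.5 + 69.36, so R_C^{AC} = 20.76 kN and R_A = 14.5 − 20.76 = -6.256 kN.
Span CE, ΣM about E: R_C^{CE}·6 = 417.8 + 69.36, so R_C^{CE} = 81.18 kN and R_E = 139.2 − 81.18 = 58.07 kN.
R_C = 20.76 + 81.18 = 101.9 kN.

R_C = 101.9 kN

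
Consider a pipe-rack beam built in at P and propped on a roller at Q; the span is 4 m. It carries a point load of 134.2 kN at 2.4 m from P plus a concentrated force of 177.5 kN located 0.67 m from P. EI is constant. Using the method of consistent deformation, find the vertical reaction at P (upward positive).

R_P = 246.7 kN

Release the roller at Q. Primary structure: cantilever fixed at P.
Downward deflection at the released point Q due to the loads:
  point load 134.2 at a = 2.4: Pa²(3L − a)/(6EI) = 1237/EI
  point load 177.5 at a = 0.67: Pa²(3L − a)/(6EI) = 150.5/EI
  δ_0 = 1387/EI
Flexibility coefficient — unit upward force at Q: δ_{QQ} = L³/(3EI) = 21.33/EI.
The prop prevents deflection at Q: R_Q = δ_0/δ_{QQ} = 1387/21.33 = 65.03 kN.
Vertical equilibrium: R_P = ΣP − R_Q = 311.7 − 65.03 = 246.7 kN.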